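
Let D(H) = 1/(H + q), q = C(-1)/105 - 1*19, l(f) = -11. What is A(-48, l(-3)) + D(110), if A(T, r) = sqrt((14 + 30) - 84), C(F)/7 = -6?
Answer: 5/453 + 2*I*sqrt(10) ≈ 0.011038 + 6.3246*I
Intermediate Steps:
C(F) = -42 (C(F) = 7*(-6) = -42)
A(T, r) = 2*I*sqrt(10) (A(T, r) = sqrt(44 - 84) = sqrt(-40) = 2*I*sqrt(10))
q = -97/5 (q = -42/105 - 1*19 = -42*1/105 - 19 = -2/5 - 19 = -97/5 ≈ -19.400)
D(H) = 1/(-97/5 + H) (D(H) = 1/(H - 97/5) = 1/(-97/5 + H))
A(-48, l(-3)) + D(110) = 2*I*sqrt(10) + 5/(-97 + 5*110) = 2*I*sqrt(10) + 5/(-97 + 550) = 2*I*sqrt(10) + 5/453 = 5/453 + 2*I*sqrt(10)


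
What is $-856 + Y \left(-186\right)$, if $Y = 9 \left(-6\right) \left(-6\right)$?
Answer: $-61120$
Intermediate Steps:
$Y = 324$ ($Y = \left(-54\right) \left(-6\right) = 324$)
$-856 + Y \left(-186\right) = -856 + 324 \left(-186\right) = -856 - 60264 = -61120$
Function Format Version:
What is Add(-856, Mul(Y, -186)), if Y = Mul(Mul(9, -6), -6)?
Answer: -61120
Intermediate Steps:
Y = 324 (Y = Mul(-54, -6) = 324)
Add(-856, Mul(Y, -186)) = Add(-856, Mul(324, -186)) = Add(-856, -60264) = -61120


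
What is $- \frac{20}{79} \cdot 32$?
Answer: $- \frac{640}{79} \approx -8.1013$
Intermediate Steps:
$- \frac{20}{79} \cdot 32 = \left(-20\right) \frac{1}{79} \cdot 32 = \left(- \frac{20}{79}\right) 32 = - \frac{640}{79}$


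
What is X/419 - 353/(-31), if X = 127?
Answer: 151844/12989 ≈ 11.690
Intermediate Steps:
X/419 - 353/(-31) = 127/419 - 353/(-31) = 127*(1/419) - 353*(-1/31) = 127/419 + 353/31 = 151844/12989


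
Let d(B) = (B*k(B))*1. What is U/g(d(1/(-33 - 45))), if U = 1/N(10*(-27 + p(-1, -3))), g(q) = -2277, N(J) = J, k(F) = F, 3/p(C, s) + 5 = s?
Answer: 4/2493315 ≈ 1.6043e-6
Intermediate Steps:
p(C, s) = 3/(-5 + s)
d(B) = B² (d(B) = (B*B)*1 = B²*1 = B²)
U = -4/1095 (U = 1/(10*(-27 + 3/(-5 - 3))) = 1/(10*(-27 + 3/(-8))) = 1/(10*(-27 + 3*(-⅛))) = 1/(10*(-27 - 3/8)) = 1/(10*(-219/8)) = 1/(-1095/4) = -4/1095 ≈ -0.0036530)
U/g(d(1/(-33 - 45))) = -4/1095/(-2277) = -4/1095*(-1/2277) = 4/2493315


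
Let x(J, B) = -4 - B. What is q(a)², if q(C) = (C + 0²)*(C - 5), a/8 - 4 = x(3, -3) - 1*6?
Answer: 484416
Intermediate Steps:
a = -24 (a = 32 + 8*((-4 - 1*(-3)) - 1*6) = 32 + 8*((-4 + 3) - 6) = 32 + 8*(-1 - 6) = 32 + 8*(-7) = 32 - 56 = -24)
q(C) = C*(-5 + C) (q(C) = (C + 0)*(-5 + C) = C*(-5 + C))
q(a)² = (-24*(-5 - 24))² = (-24*(-29))² = 696² = 484416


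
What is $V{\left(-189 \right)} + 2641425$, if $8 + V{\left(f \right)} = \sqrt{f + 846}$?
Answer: $2641417 + 3 \sqrt{73} \approx 2.6414 \cdot 10^{6}$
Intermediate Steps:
$V{\left(f \right)} = -8 + \sqrt{846 + f}$ ($V{\left(f \right)} = -8 + \sqrt{f + 846} = -8 + \sqrt{846 + f}$)
$V{\left(-189 \right)} + 2641425 = \left(-8 + \sqrt{846 - 189}\right) + 2641425 = \left(-8 + \sqrt{657}\right) + 2641425 = \left(-8 + 3 \sqrt{73}\right) + 2641425 = 2641417 + 3 \sqrt{73}$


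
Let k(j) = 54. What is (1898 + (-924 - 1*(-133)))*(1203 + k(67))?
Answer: 1391499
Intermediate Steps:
(1898 + (-924 - 1*(-133)))*(1203 + k(67)) = (1898 + (-924 - 1*(-133)))*(1203 + 54) = (1898 + (-924 + 133))*1257 = (1898 - 791)*1257 = 1107*1257 = 1391499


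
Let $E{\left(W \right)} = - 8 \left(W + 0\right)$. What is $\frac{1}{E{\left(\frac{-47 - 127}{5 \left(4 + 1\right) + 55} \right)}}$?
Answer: $\frac{5}{87} \approx 0.057471$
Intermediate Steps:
$E{\left(W \right)} = - 8 W$
$\frac{1}{E{\left(\frac{-47 - 127}{5 \left(4 + 1\right) + 55} \right)}} = \frac{1}{\left(-8\right) \frac{-47 - 127}{5 \left(4 + 1\right) + 55}} = \frac{1}{\left(-8\right) \left(- \frac{174}{5 \cdot 5 + 55}\right)} = \frac{1}{\left(-8\right) \left(- \frac{174}{25 + 55}\right)} = \frac{1}{\left(-8\right) \left(- \frac{174}{80}\right)} = \frac{1}{\left(-8\right) \left(\left(-174\right) \frac{1}{80}\right)} = \frac{1}{\left(-8\right) \left(- \frac{87}{40}\right)} = \frac{1}{\frac{87}{5}} = \frac{5}{87}$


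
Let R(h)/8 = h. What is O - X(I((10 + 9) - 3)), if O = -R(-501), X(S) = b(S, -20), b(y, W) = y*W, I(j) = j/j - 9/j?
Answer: 16067/4 ≈ 4016.8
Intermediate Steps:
I(j) = 1 - 9/j
R(h) = 8*h
b(y, W) = W*y
X(S) = -20*S
O = 4008 (O = -8*(-501) = -1*(-4008) = 4008)
O - X(I((10 + 9) - 3)) = 4008 - (-20)*(-9 + ((10 + 9) - 3))/((10 + 9) - 3) = 4008 - (-20)*(-9 + (19 - 3))/(19 - 3) = 4008 - (-20)*(-9 + 16)/16 = 4008 - (-20)*(1/16)*7 = 4008 - (-20)*7/16 = 4008 - 1*(-35/4) = 4008 + 35/4 = 16067/4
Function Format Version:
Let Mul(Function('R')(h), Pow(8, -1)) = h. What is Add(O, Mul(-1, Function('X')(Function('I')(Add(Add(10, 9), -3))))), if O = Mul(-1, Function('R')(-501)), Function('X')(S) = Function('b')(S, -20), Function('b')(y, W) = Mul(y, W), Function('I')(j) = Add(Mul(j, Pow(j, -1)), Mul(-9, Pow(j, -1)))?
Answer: Rational(16067, 4) ≈ 4016.8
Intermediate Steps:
Function('I')(j) = Add(1, Mul(-9, Pow(j, -1)))
Function('R')(h) = Mul(8, h)
Function('b')(y, W) = Mul(W, y)
Function('X')(S) = Mul(-20, S)
O = 4008 (O = Mul(-1, Mul(8, -501)) = Mul(-1, -4008) = 4008)
Add(O, Mul(-1, Function('X')(Function('I')(Add(Add(10, 9), -3))))) = Add(4008, Mul(-1, Mul(-20, Mul(Pow(Add(Add(10, 9), -3), -1), Add(-9, Add(Add(10, 9), -3)))))) = Add(4008, Mul(-1, Mul(-20, Mul(Pow(Add(19, -3), -1), Add(-9, Add(19, -3)))))) = Add(4008, Mul(-1, Mul(-20, Mul(Pow(16, -1), Add(-9, 16))))) = Add(4008, Mul(-1, Mul(-20, Mul(Rational(1, 16), 7)))) = Add(4008, Mul(-1, Mul(-20, Rational(7, 16)))) = Add(4008, Mul(-1, Rational(-35, 4))) = Add(4008, Rational(35, 4)) = Rational(16067, 4)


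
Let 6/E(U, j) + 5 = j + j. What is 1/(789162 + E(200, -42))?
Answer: 89/70235412 ≈ 1.2672e-6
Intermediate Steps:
E(U, j) = 6/(-5 + 2*j) (E(U, j) = 6/(-5 + (j + j)) = 6/(-5 + 2*j))
1/(789162 + E(200, -42)) = 1/(789162 + 6/(-5 + 2*(-42))) = 1/(789162 + 6/(-5 - 84)) = 1/(789162 + 6/(-89)) = 1/(789162 + 6*(-1/89)) = 1/(789162 - 6/89) = 1/(70235412/89) = 89/70235412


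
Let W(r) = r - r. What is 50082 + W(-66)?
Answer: 50082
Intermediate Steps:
W(r) = 0
50082 + W(-66) = 50082 + 0 = 50082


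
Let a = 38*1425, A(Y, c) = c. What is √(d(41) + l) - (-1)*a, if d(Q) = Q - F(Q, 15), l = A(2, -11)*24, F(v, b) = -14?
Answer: 54150 + I*√209 ≈ 54150.0 + 14.457*I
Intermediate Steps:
a = 54150
l = -264 (l = -11*24 = -264)
d(Q) = 14 + Q (d(Q) = Q - 1*(-14) = Q + 14 = 14 + Q)
√(d(41) + l) - (-1)*a = √((14 + 41) - 264) - (-1)*54150 = √(55 - 264) - 1*(-54150) = √(-209) + 54150 = I*√209 + 54150 = 54150 + I*√209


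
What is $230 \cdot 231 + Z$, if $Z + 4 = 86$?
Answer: $53212$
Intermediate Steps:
$Z = 82$ ($Z = -4 + 86 = 82$)
$230 \cdot 231 + Z = 230 \cdot 231 + 82 = 53130 + 82 = 53212$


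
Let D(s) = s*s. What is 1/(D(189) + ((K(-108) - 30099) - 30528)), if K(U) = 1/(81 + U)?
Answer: -27/672463 ≈ -4.0151e-5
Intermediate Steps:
D(s) = s²
1/(D(189) + ((K(-108) - 30099) - 30528)) = 1/(189² + ((1/(81 - 108) - 30099) - 30528)) = 1/(35721 + ((1/(-27) - 30099) - 30528)) = 1/(35721 + ((-1/27 - 30099) - 30528)) = 1/(35721 + (-812674/27 - 30528)) = 1/(35721 - 1636930/27) = 1/(-672463/27) = -27/672463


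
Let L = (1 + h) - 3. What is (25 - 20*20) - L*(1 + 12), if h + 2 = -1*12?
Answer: -167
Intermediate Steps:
h = -14 (h = -2 - 1*12 = -2 - 12 = -14)
L = -16 (L = (1 - 14) - 3 = -13 - 3 = -16)
(25 - 20*20) - L*(1 + 12) = (25 - 20*20) - (-16)*(1 + 12) = (25 - 400) - (-16)*13 = -375 - 1*(-208) = -375 + 208 = -167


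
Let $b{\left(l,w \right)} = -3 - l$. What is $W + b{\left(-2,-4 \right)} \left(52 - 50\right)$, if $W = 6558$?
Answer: $6556$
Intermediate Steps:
$W + b{\left(-2,-4 \right)} \left(52 - 50\right) = 6558 + \left(-3 - -2\right) \left(52 - 50\right) = 6558 + \left(-3 + 2\right) 2 = 6558 - 2 = 6556$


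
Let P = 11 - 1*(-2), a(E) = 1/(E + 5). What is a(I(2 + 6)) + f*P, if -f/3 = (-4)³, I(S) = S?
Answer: 32449/13 ≈ 2496.1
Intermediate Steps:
a(E) = 1/(5 + E)
f = 192 (f = -3*(-4)³ = -3*(-64) = 192)
P = 13 (P = 11 + 2 = 13)
a(I(2 + 6)) + f*P = 1/(5 + (2 + 6)) + 192*13 = 1/(5 + 8) + 2496 = 1/13 + 2496 = 32449/13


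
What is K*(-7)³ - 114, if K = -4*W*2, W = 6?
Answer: 16350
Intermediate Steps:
K = -48 (K = -4*6*2 = -24*2 = -48)
K*(-7)³ - 114 = -48*(-7)³ - 114 = -48*(-343) - 114 = 16464 - 114 = 16350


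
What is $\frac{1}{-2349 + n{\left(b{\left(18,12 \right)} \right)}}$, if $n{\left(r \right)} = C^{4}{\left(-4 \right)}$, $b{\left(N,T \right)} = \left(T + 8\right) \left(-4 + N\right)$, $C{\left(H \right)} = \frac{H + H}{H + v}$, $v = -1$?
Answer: $- \frac{625}{1464029} \approx -0.0004269$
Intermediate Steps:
$C{\left(H \right)} = \frac{2 H}{-1 + H}$ ($C{\left(H \right)} = \frac{H + H}{H - 1} = \frac{2 H}{-1 + H}$)
$b{\left(N,T \right)} = \left(-4 + N\right) \left(8 + T\right)$ ($b{\left(N,T \right)} = \left(8 + T\right) \left(-4 + N\right) = \left(-4 + N\right) \left(8 + T\right)$)
$n{\left(r \right)} = \frac{4096}{625}$ ($n{\left(r \right)} = \left(2 \left(-4\right) \frac{1}{-1 - 4}\right)^{4} = \left(2 \left(-4\right) \frac{1}{-5}\right)^{4} = \left(2 \left(-4\right) \left(- \frac{1}{5}\right)\right)^{4} = \left(\frac{8}{5}\right)^{4} = \frac{4096}{625}$)
$\frac{1}{-2349 + n{\left(b{\left(18,12 \right)} \right)}} = \frac{1}{-2349 + \frac{4096}{625}} = \frac{1}{- \frac{1464029}{625}} = - \frac{625}{1464029}$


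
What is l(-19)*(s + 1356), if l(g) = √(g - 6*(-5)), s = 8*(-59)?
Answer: 884*√11 ≈ 2931.9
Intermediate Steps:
s = -472
l(g) = √(30 + g) (l(g) = √(g + 30) = √(30 + g))
l(-19)*(s + 1356) = √(30 - 19)*(-472 + 1356) = √11*884 = 884*√11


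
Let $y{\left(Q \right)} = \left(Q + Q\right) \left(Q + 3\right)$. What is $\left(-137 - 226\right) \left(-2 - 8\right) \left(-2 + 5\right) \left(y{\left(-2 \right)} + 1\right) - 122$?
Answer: $-32792$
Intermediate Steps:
$y{\left(Q \right)} = 2 Q \left(3 + Q\right)$
$\left(-137 - 226\right) \left(-2 - 8\right) \left(-2 + 5\right) \left(y{\left(-2 \right)} + 1\right) - 122 = \left(-137 - 226\right) \left(-2 - 8\right) \left(-2 + 5\right) \left(2 \left(-2\right) \left(3 - 2\right) + 1\right) - 122 = - 363 \left(- 10 \cdot 3 \left(2 \left(-2\right) 1 + 1\right)\right) - 122 = - 363 \left(- 10 \cdot 3 \left(-4 + 1\right)\right) - 122 = - 363 \left(- 10 \cdot 3 \left(-3\right)\right) - 122 = - 363 \left(\left(-10\right) \left(-9\right)\right) - 122 = \left(-363\right) 90 - 122 = -32670 - 122 = -32792$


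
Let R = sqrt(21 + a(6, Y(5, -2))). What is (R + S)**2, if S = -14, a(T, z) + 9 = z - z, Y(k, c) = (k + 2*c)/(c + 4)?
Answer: 208 - 56*sqrt(3) ≈ 111.01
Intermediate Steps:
Y(k, c) = (k + 2*c)/(4 + c)
a(T, z) = -9 (a(T, z) = -9 + (z - z) = -9 + 0 = -9)
R = 2*sqrt(3) (R = sqrt(21 - 9) = sqrt(12) = 2*sqrt(3) ≈ 3.4641)
(R + S)**2 = (2*sqrt(3) - 14)**2 = (-14 + 2*sqrt(3))**2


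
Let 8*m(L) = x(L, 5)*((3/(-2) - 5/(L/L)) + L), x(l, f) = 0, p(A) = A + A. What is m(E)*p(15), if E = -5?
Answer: 0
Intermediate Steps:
p(A) = 2*A
m(L) = 0 (m(L) = (0*((3/(-2) - 5/(L/L)) + L))/8 = (0*((3*(-1/2) - 5/1) + L))/8 = (0*((-3/2 - 5*1) + L))/8 = (0*((-3/2 - 5) + L))/8 = (0*(-13/2 + L))/8 = (1/8)*0 = 0)
m(E)*p(15) = 0*(2*15) = 0*30 = 0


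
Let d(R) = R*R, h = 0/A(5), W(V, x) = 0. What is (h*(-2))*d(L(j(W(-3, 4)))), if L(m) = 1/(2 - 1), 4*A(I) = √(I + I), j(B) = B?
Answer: 0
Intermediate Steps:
A(I) = √2*√I/4 (A(I) = √(I + I)/4 = √(2*I)/4 = (√2*√I)/4 = √2*√I/4)
h = 0 (h = 0/((√2*√5/4)) = 0/((√10/4)) = 0*(2*√10/5) = 0)
L(m) = 1 (L(m) = 1/1 = 1)
d(R) = R²
(h*(-2))*d(L(j(W(-3, 4)))) = (0*(-2))*1² = 0*1 = 0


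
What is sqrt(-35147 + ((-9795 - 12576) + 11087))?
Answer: 3*I*sqrt(5159) ≈ 215.48*I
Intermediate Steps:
sqrt(-35147 + ((-9795 - 12576) + 11087)) = sqrt(-35147 + (-22371 + 11087)) = sqrt(-35147 - 11284) = sqrt(-46431) = 3*I*sqrt(5159)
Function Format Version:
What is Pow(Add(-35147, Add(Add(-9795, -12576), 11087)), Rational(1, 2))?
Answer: Mul(3, I, Pow(5159, Rational(1, 2))) ≈ Mul(215.48, I)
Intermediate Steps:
Pow(Add(-35147, Add(Add(-9795, -12576), 11087)), Rational(1, 2)) = Pow(Add(-35147, Add(-22371, 11087)), Rational(1, 2)) = Pow(Add(-35147, -11284), Rational(1, 2)) = Pow(-46431, Rational(1, 2)) = Mul(3, I, Pow(5159, Rational(1, 2)))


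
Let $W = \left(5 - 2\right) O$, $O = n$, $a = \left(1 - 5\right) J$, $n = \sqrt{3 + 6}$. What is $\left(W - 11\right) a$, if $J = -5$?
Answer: $-40$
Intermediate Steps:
$n = 3$ ($n = \sqrt{9} = 3$)
$a = 20$ ($a = \left(1 - 5\right) \left(-5\right) = \left(-4\right) \left(-5\right) = 20$)
$O = 3$
$W = 9$ ($W = \left(5 - 2\right) 3 = 3 \cdot 3 = 9$)
$\left(W - 11\right) a = \left(9 - 11\right) 20 = \left(-2\right) 20 = -40$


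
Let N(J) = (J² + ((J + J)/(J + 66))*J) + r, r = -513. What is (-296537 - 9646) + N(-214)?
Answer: -9676198/37 ≈ -2.6152e+5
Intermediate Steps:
N(J) = -513 + J² + 2*J²/(66 + J) (N(J) = (J² + ((J + J)/(J + 66))*J) - 513 = (J² + ((2*J)/(66 + J))*J) - 513 = (J² + (2*J/(66 + J))*J) - 513 = (J² + 2*J²/(66 + J)) - 513 = -513 + J² + 2*J²/(66 + J))
(-296537 - 9646) + N(-214) = (-296537 - 9646) + (-33858 + (-214)³ - 513*(-214) + 68*(-214)²)/(66 - 214) = -306183 + (-33858 - 9800344 + 109782 + 68*45796)/(-148) = -306183 - (-33858 - 9800344 + 109782 + 3114128)/148 = -306183 - 1/148*(-6610292) = -306183 + 1652573/37 = -9676198/37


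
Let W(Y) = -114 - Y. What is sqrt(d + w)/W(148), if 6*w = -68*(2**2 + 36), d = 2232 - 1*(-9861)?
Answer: -sqrt(104757)/786 ≈ -0.41178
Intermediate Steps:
d = 12093 (d = 2232 + 9861 = 12093)
w = -1360/3 (w = (-68*(2**2 + 36))/6 = (-68*(4 + 36))/6 = (-68*40)/6 = (1/6)*(-2720) = -1360/3 ≈ -453.33)
sqrt(d + w)/W(148) = sqrt(12093 - 1360/3)/(-114 - 1*148) = sqrt(34919/3)/(-114 - 148) = (sqrt(104757)/3)/(-262) = (sqrt(104757)/3)*(-1/262) = -sqrt(104757)/786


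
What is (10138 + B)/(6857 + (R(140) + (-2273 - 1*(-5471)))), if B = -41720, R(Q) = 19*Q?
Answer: -31582/12715 ≈ -2.4838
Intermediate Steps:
(10138 + B)/(6857 + (R(140) + (-2273 - 1*(-5471)))) = (10138 - 41720)/(6857 + (19*140 + (-2273 - 1*(-5471)))) = -31582/(6857 + (2660 + (-2273 + 5471))) = -31582/(6857 + (2660 + 3198)) = -31582/(6857 + 5858) = -31582/12715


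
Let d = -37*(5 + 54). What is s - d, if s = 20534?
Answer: 22717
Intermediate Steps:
d = -2183 (d = -37*59 = -2183)
s - d = 20534 - 1*(-2183) = 20534 + 2183 = 22717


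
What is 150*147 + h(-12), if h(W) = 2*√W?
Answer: 22050 + 4*I*√3 ≈ 22050.0 + 6.9282*I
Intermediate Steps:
150*147 + h(-12) = 150*147 + 2*√(-12) = 22050 + 2*(2*I*√3) = 22050 + 4*I*√3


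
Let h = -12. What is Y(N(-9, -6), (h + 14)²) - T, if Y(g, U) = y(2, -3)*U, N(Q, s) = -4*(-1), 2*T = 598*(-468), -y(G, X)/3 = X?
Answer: 139968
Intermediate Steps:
y(G, X) = -3*X
T = -139932 (T = (598*(-468))/2 = (½)*(-279864) = -139932)
N(Q, s) = 4
Y(g, U) = 9*U (Y(g, U) = (-3*(-3))*U = 9*U)
Y(N(-9, -6), (h + 14)²) - T = 9*(-12 + 14)² - 1*(-139932) = 9*2² + 139932 = 9*4 + 139932 = 36 + 139932 = 139968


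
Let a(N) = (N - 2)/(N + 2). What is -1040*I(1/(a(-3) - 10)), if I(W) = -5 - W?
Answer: 4992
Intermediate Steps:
a(N) = (-2 + N)/(2 + N)
-1040*I(1/(a(-3) - 10)) = -1040*(-5 - 1/((-2 - 3)/(2 - 3) - 10)) = -1040*(-5 - 1/(-5/(-1) - 10)) = -1040*(-5 - 1/(-1*(-5) - 10)) = -1040*(-5 - 1/(5 - 10)) = -1040*(-5 - 1/(-5)) = -1040*(-5 - 1*(-1/5)) = -1040*(-5 + 1/5) = -1040*(-24/5) = 4992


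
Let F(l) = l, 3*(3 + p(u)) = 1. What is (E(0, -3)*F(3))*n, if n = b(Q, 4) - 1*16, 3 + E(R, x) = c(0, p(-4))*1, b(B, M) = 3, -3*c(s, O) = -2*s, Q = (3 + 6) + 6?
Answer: 117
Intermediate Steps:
Q = 15 (Q = 9 + 6 = 15)
p(u) = -8/3 (p(u) = -3 + (⅓)*1 = -3 + ⅓ = -8/3)
c(s, O) = 2*s/3 (c(s, O) = -(-2)*s/3 = 2*s/3)
E(R, x) = -3 (E(R, x) = -3 + ((⅔)*0)*1 = -3 + 0*1 = -3 + 0 = -3)
n = -13 (n = 3 - 1*16 = 3 - 16 = -13)
(E(0, -3)*F(3))*n = -3*3*(-13) = -9*(-13) = 117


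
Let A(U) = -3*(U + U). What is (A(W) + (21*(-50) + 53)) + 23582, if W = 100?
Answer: 21985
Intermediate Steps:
A(U) = -6*U
(A(W) + (21*(-50) + 53)) + 23582 = (-6*100 + (21*(-50) + 53)) + 23582 = (-600 + (-1050 + 53)) + 23582 = (-600 - 997) + 23582 = -1597 + 23582 = 21985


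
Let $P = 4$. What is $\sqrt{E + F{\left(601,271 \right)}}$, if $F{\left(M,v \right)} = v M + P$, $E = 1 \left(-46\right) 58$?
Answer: $\sqrt{160207} \approx 400.26$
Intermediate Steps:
$E = -2668$ ($E = \left(-46\right) 58 = -2668$)
$F{\left(M,v \right)} = 4 + M v$ ($F{\left(M,v \right)} = v M + 4 = M v + 4 = 4 + M v$)
$\sqrt{E + F{\left(601,271 \right)}} = \sqrt{-2668 + \left(4 + 601 \cdot 271\right)} = \sqrt{-2668 + \left(4 + 162871\right)} = \sqrt{-2668 + 162875} = \sqrt{160207}$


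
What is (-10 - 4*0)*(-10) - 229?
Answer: -129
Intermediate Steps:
(-10 - 4*0)*(-10) - 229 = (-10 + 0)*(-10) - 229 = -10*(-10) - 229 = 100 - 229 = -129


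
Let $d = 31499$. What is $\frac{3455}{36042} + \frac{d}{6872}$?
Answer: $\frac{579514859}{123840312} \approx 4.6795$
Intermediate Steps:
$\frac{3455}{36042} + \frac{d}{6872} = \frac{3455}{36042} + \frac{31499}{6872} = \frac{579514859}{123840312}$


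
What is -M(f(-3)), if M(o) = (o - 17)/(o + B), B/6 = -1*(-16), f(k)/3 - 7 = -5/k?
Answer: -9/122 ≈ -0.073771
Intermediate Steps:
f(k) = 21 - 15/k (f(k) = 21 + 3*(-5/k) = 21 - 15/k)
B = 96 (B = 6*(-1*(-16)) = 6*16 = 96)
M(o) = (-17 + o)/(96 + o) (M(o) = (o - 17)/(o + 96) = (-17 + o)/(96 + o))
-M(f(-3)) = -(-17 + (21 - 15/(-3)))/(96 + (21 - 15/(-3))) = -(-17 + (21 - 15*(-⅓)))/(96 + (21 - 15*(-⅓))) = -(-17 + (21 + 5))/(96 + (21 + 5)) = -(-17 + 26)/(96 + 26) = -9/122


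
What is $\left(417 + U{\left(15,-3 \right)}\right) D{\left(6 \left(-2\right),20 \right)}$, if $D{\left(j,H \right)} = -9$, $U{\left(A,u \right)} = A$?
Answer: $-3888$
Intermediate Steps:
$\left(417 + U{\left(15,-3 \right)}\right) D{\left(6 \left(-2\right),20 \right)} = \left(417 + 15\right) \left(-9\right) = 432 \left(-9\right) = -3888$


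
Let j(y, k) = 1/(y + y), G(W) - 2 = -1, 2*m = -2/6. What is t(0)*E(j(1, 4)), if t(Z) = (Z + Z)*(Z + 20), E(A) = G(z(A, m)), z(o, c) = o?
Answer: 0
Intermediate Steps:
m = -⅙ (m = (-2/6)/2 = (-2*⅙)/2 = (½)*(-⅓) = -⅙ ≈ -0.16667)
G(W) = 1 (G(W) = 2 - 1 = 1)
j(y, k) = 1/(2*y)
E(A) = 1
t(Z) = 2*Z*(20 + Z) (t(Z) = (2*Z)*(20 + Z) = 2*Z*(20 + Z))
t(0)*E(j(1, 4)) = (2*0*(20 + 0))*1 = (2*0*20)*1 = 0*1 = 0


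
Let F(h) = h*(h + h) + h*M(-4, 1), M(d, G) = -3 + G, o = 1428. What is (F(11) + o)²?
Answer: 2715904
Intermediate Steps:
F(h) = -2*h + 2*h² (F(h) = h*(h + h) + h*(-3 + 1) = h*(2*h) + h*(-2) = 2*h² - 2*h = -2*h + 2*h²)
(F(11) + o)² = (2*11*(-1 + 11) + 1428)² = (2*11*10 + 1428)² = (220 + 1428)² = 1648² = 2715904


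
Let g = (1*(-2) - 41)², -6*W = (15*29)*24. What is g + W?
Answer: 109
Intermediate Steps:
W = -1740 (W = -15*29*24/6 = -145*24/2 = -⅙*10440 = -1740)
g = 1849 (g = (-2 - 41)² = (-43)² = 1849)
g + W = 1849 - 1740 = 109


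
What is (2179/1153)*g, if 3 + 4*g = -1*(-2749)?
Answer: 2991767/2306 ≈ 1297.4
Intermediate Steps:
g = 1373/2 (g = -3/4 + (-1*(-2749))/4 = -3/4 + (1/4)*2749 = -3/4 + 2749/4 = 1373/2 ≈ 686.50)
(2179/1153)*g = (2179/1153)*(1373/2) = 2991767/2306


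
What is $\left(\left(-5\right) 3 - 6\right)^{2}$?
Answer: $441$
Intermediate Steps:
$\left(\left(-5\right) 3 - 6\right)^{2} = \left(-15 - 6\right)^{2} = \left(-21\right)^{2} = 441$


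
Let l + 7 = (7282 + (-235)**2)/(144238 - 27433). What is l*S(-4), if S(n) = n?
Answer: 3020512/116805 ≈ 25.859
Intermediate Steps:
l = -755128/116805 (l = -7 + (7282 + (-235)**2)/(144238 - 27433) = -7 + (7282 + 55225)/116805 = -7 + 62507*(1/116805) = -7 + 62507/116805 = -755128/116805 ≈ -6.4649)
l*S(-4) = -755128/116805*(-4) = 3020512/116805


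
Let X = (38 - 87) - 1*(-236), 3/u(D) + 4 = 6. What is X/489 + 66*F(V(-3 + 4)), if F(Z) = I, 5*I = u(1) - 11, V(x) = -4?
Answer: -305668/2445 ≈ -125.02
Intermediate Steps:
u(D) = 3/2 (u(D) = 3/(-4 + 6) = 3/2)
X = 187 (X = -49 + 236 = 187)
I = -19/10 (I = (3/2 - 11)/5 = (⅕)*(-19/2) = -19/10 ≈ -1.9000)
F(Z) = -19/10
X/489 + 66*F(V(-3 + 4)) = 187/489 + 66*(-19/10) = 187*(1/489) - 627/5 = 187/489 - 627/5 = -305668/2445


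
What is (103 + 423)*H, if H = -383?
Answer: -201458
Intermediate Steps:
(103 + 423)*H = (103 + 423)*(-383) = 526*(-383) = -201458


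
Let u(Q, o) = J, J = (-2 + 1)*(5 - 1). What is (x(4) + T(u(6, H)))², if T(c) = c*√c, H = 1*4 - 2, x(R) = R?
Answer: -48 - 64*I ≈ -48.0 - 64.0*I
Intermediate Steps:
J = -4 (J = -1*4 = -4)
H = 2 (H = 4 - 2 = 2)
u(Q, o) = -4
T(c) = c^(3/2)
(x(4) + T(u(6, H)))² = (4 + (-4)^(3/2))² = (4 - 8*I)²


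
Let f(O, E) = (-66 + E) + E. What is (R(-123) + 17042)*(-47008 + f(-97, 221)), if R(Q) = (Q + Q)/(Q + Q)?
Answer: -794749176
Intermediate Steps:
R(Q) = 1 (R(Q) = (2*Q)/((2*Q)) = (2*Q)*(1/(2*Q)) = 1)
f(O, E) = -66 + 2*E
(R(-123) + 17042)*(-47008 + f(-97, 221)) = (1 + 17042)*(-47008 + (-66 + 2*221)) = 17043*(-47008 + (-66 + 442)) = 17043*(-47008 + 376) = 17043*(-46632) = -794749176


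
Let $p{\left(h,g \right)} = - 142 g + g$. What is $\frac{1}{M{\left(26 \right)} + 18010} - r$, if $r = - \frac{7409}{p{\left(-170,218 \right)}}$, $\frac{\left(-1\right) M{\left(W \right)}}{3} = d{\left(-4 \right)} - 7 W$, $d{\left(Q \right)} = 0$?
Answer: $- \frac{68725333}{285187164} \approx -0.24098$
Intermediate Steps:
$M{\left(W \right)} = 21 W$ ($M{\left(W \right)} = - 3 \left(0 - 7 W\right) = - 3 \left(- 7 W\right) = 21 W$)
$p{\left(h,g \right)} = - 141 g$
$r = \frac{7409}{30738}$ ($r = - \frac{7409}{\left(-141\right) 218} = - \frac{7409}{-30738} = \left(-7409\right) \left(- \frac{1}{30738}\right) = \frac{7409}{30738} \approx 0.24104$)
$\frac{1}{M{\left(26 \right)} + 18010} - r = \frac{1}{21 \cdot 26 + 18010} - \frac{7409}{30738} = \frac{1}{546 + 18010} - \frac{7409}{30738} = \frac{1}{18556} - \frac{7409}{30738} = - \frac{68725333}{285187164}$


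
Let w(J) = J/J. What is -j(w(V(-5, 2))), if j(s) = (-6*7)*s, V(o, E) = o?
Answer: 42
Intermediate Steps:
w(J) = 1
j(s) = -42*s
-j(w(V(-5, 2))) = -(-42) = -1*(-42) = 42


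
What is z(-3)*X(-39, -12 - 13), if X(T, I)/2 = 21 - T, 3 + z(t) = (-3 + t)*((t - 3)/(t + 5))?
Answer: 1800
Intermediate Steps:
z(t) = -3 + (-3 + t)²/(5 + t) (z(t) = -3 + (-3 + t)*((t - 3)/(t + 5)) = -3 + (-3 + t)*((-3 + t)/(5 + t)) = -3 + (-3 + t)²/(5 + t))
X(T, I) = 42 - 2*T (X(T, I) = 2*(21 - T) = 42 - 2*T)
z(-3)*X(-39, -12 - 13) = ((-6 + (-3)² - 9*(-3))/(5 - 3))*(42 - 2*(-39)) = ((-6 + 9 + 27)/2)*(42 + 78) = ((½)*30)*120 = 15*120 = 1800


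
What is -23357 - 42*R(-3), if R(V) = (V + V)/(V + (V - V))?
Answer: -23441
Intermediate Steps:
R(V) = 2 (R(V) = (2*V)/(V + 0) = (2*V)/V = 2)
-23357 - 42*R(-3) = -23357 - 42*2 = -23357 - 1*84 = -23357 - 84 = -23441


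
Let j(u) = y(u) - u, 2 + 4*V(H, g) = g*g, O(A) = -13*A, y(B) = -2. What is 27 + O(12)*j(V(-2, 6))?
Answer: 1665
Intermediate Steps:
V(H, g) = -1/2 + g**2/4 (V(H, g) = -1/2 + (g*g)/4 = -1/2 + g**2/4)
j(u) = -2 - u
27 + O(12)*j(V(-2, 6)) = 27 + (-13*12)*(-2 - (-1/2 + (1/4)*6**2)) = 27 - 156*(-2 - (-1/2 + (1/4)*36)) = 27 - 156*(-2 - (-1/2 + 9)) = 27 - 156*(-2 - 1*17/2) = 27 - 156*(-2 - 17/2) = 27 - 156*(-21/2) = 27 + 1638 = 1665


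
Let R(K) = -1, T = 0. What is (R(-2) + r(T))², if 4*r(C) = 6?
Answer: ¼ ≈ 0.25000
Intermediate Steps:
r(C) = 3/2 (r(C) = (¼)*6 = 3/2)
(R(-2) + r(T))² = (-1 + 3/2)² = (½)² = ¼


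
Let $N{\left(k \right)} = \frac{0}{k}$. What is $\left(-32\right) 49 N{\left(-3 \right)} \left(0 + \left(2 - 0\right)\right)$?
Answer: $0$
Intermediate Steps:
$N{\left(k \right)} = 0$
$\left(-32\right) 49 N{\left(-3 \right)} \left(0 + \left(2 - 0\right)\right) = \left(-32\right) 49 \cdot 0 \left(0 + \left(2 - 0\right)\right) = - 1568 \cdot 0 \left(0 + \left(2 + 0\right)\right) = - 1568 \cdot 0 \left(0 + 2\right) = - 1568 \cdot 0 \cdot 2 = \left(-1568\right) 0 = 0$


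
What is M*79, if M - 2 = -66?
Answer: -5056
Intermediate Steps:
M = -64 (M = 2 - 66 = -64)
M*79 = -64*79 = -5056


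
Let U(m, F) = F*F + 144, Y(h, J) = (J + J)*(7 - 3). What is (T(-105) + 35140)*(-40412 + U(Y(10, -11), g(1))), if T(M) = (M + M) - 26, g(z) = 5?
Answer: -1404641672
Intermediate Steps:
T(M) = -26 + 2*M (T(M) = 2*M - 26 = -26 + 2*M)
Y(h, J) = 8*J (Y(h, J) = (2*J)*4 = 8*J)
U(m, F) = 144 + F² (U(m, F) = F² + 144 = 144 + F²)
(T(-105) + 35140)*(-40412 + U(Y(10, -11), g(1))) = ((-26 + 2*(-105)) + 35140)*(-40412 + (144 + 5²)) = ((-26 - 210) + 35140)*(-40412 + (144 + 25)) = (-236 + 35140)*(-40412 + 169) = 34904*(-40243) = -1404641672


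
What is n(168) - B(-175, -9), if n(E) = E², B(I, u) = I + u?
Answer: 28408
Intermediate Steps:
n(168) - B(-175, -9) = 168² - (-175 - 9) = 28224 - 1*(-184) = 28224 + 184 = 28408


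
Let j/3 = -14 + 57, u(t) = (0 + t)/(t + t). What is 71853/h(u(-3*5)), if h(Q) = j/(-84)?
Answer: -46788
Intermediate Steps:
u(t) = ½ (u(t) = t/((2*t)) = t*(1/(2*t)) = ½)
j = 129 (j = 3*(-14 + 57) = 3*43 = 129)
h(Q) = -43/28 (h(Q) = 129/(-84) = 129*(-1/84) = -43/28)
71853/h(u(-3*5)) = 71853/(-43/28) = 71853*(-28/43) = -46788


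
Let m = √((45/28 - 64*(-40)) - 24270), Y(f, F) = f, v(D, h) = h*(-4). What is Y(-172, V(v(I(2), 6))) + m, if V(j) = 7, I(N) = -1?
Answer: -172 + I*√4254845/14 ≈ -172.0 + 147.34*I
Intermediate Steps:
v(D, h) = -4*h
m = I*√4254845/14 (m = √((45*(1/28) + 2560) - 24270) = √((45/28 + 2560) - 24270) = √(71725/28 - 24270) = √(-607835/28) = I*√4254845/14 ≈ 147.34*I)
Y(-172, V(v(I(2), 6))) + m = -172 + I*√4254845/14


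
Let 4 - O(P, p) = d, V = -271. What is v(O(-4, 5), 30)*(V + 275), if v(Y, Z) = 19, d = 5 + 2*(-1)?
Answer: 76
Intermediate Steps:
d = 3 (d = 5 - 2 = 3)
O(P, p) = 1 (O(P, p) = 4 - 1*3 = 4 - 3 = 1)
v(O(-4, 5), 30)*(V + 275) = 19*(-271 + 275) = 19*4 = 76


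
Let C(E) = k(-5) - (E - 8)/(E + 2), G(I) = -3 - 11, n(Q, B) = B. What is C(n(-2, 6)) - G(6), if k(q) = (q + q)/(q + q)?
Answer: 61/4 ≈ 15.250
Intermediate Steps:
G(I) = -14
k(q) = 1 (k(q) = (2*q)/((2*q)) = (2*q)*(1/(2*q)) = 1)
C(E) = 1 - (-8 + E)/(2 + E) (C(E) = 1 - (E - 8)/(E + 2) = 1 - (-8 + E)/(2 + E))
C(n(-2, 6)) - G(6) = 10/(2 + 6) - 1*(-14) = 10/8 + 14 = 10*(1/8) + 14 = 5/4 + 14 = 61/4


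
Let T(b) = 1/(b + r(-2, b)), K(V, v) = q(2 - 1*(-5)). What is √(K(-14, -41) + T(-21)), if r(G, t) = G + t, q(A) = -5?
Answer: I*√2431/22 ≈ 2.2411*I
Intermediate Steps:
K(V, v) = -5
T(b) = 1/(-2 + 2*b) (T(b) = 1/(b + (-2 + b)) = 1/(-2 + 2*b))
√(K(-14, -41) + T(-21)) = √(-5 + 1/(2*(-1 - 21))) = √(-5 + (½)/(-22)) = √(-5 + (½)*(-1/22)) = √(-5 - 1/44) = √(-221/44) = I*√2431/22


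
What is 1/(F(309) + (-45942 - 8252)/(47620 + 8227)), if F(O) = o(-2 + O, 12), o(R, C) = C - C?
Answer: -55847/54194 ≈ -1.0305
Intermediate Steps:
o(R, C) = 0
F(O) = 0
1/(F(309) + (-45942 - 8252)/(47620 + 8227)) = 1/(0 + (-45942 - 8252)/(47620 + 8227)) = 1/(0 - 54194/55847) = 1/(-54194/55847) = -55847/54194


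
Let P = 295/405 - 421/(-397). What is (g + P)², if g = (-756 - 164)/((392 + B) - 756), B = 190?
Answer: 43545956332096/869655097809 ≈ 50.073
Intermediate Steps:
P = 57524/32157 (P = 295*(1/405) - 421*(-1/397) = 59/81 + 421/397 = 57524/32157 ≈ 1.7888)
g = 460/87 (g = (-756 - 164)/((392 + 190) - 756) = -920/(582 - 756) = -920/(-174) = -920*(-1/174) = 460/87 ≈ 5.2874)
(g + P)² = (460/87 + 57524/32157)² = (6598936/932553)² = 43545956332096/869655097809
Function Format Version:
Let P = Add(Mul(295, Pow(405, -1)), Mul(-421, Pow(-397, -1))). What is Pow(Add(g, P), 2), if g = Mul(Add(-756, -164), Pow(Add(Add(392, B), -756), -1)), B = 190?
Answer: Rational(43545956332096, 869655097809) ≈ 50.073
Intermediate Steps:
P = Rational(57524, 32157) (P = Add(Mul(295, Rational(1, 405)), Mul(-421, Rational(-1, 397))) = Add(Rational(59, 81), Rational(421, 397)) = Rational(57524, 32157) ≈ 1.7888)
g = Rational(460, 87) (g = Mul(Add(-756, -164), Pow(Add(Add(392, 190), -756), -1)) = Mul(-920, Pow(Add(582, -756), -1)) = Mul(-920, Pow(-174, -1)) = Mul(-920, Rational(-1, 174)) = Rational(460, 87) ≈ 5.2874)
Pow(Add(g, P), 2) = Pow(Add(Rational(460, 87), Rational(57524, 32157)), 2) = Pow(Rational(6598936, 932553), 2) = Rational(43545956332096, 869655097809)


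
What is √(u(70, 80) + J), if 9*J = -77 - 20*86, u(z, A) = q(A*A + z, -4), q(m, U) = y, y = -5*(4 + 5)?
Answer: I*√2202/3 ≈ 15.642*I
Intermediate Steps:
y = -45 (y = -5*9 = -45)
q(m, U) = -45
u(z, A) = -45
J = -599/3 (J = (-77 - 20*86)/9 = (-77 - 1720)/9 = (⅑)*(-1797) = -599/3 ≈ -199.67)
√(u(70, 80) + J) = √(-45 - 599/3) = √(-734/3) = I*√2202/3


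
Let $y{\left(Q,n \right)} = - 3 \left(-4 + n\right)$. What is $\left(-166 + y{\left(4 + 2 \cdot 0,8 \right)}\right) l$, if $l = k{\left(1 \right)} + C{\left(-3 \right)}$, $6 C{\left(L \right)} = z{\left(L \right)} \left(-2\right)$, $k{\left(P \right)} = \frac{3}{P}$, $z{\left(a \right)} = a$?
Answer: $-712$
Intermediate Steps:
$y{\left(Q,n \right)} = 12 - 3 n$
$C{\left(L \right)} = - \frac{L}{3}$ ($C{\left(L \right)} = \frac{L \left(-2\right)}{6} = \frac{\left(-2\right) L}{6} = - \frac{L}{3}$)
$l = 4$ ($l = \frac{3}{1} - -1 = 3 \cdot 1 + 1 = 3 + 1 = 4$)
$\left(-166 + y{\left(4 + 2 \cdot 0,8 \right)}\right) l = \left(-166 + \left(12 - 24\right)\right) 4 = \left(-166 - 12\right) 4 = \left(-178\right) 4 = -712$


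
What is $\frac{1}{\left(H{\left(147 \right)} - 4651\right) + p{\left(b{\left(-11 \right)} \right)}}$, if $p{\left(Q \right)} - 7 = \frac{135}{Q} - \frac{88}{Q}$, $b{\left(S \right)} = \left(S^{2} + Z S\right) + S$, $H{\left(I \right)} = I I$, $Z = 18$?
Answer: $\frac{88}{1492873} \approx 5.8947 \cdot 10^{-5}$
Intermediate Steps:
$H{\left(I \right)} = I^{2}$
$b{\left(S \right)} = S^{2} + 19 S$ ($b{\left(S \right)} = \left(S^{2} + 18 S\right) + S = S^{2} + 19 S$)
$p{\left(Q \right)} = 7 + \frac{47}{Q}$ ($p{\left(Q \right)} = 7 + \left(\frac{135}{Q} - \frac{88}{Q}\right) = 7 + \frac{47}{Q}$)
$\frac{1}{\left(H{\left(147 \right)} - 4651\right) + p{\left(b{\left(-11 \right)} \right)}} = \frac{1}{\left(147^{2} - 4651\right) + \left(7 + \frac{47}{\left(-11\right) \left(19 - 11\right)}\right)} = \frac{1}{\left(21609 - 4651\right) + \left(7 + \frac{47}{\left(-11\right) 8}\right)} = \frac{1}{16958 + \left(7 + \frac{47}{-88}\right)} = \frac{1}{16958 + \left(7 + 47 \left(- \frac{1}{88}\right)\right)} = \frac{1}{16958 + \left(7 - \frac{47}{88}\right)} = \frac{1}{16958 + \frac{569}{88}} = \frac{1}{\frac{1492873}{88}} = \frac{88}{1492873}$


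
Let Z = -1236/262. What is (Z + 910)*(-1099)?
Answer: -130332608/131 ≈ -9.9491e+5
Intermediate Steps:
Z = -618/131 (Z = -1236*1/262 = -618/131 ≈ -4.7176)
(Z + 910)*(-1099) = (-618/131 + 910)*(-1099) = (118592/131)*(-1099) = -130332608/131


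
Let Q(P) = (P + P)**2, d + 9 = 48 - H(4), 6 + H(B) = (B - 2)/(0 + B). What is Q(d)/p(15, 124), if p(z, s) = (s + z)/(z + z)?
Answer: 237630/139 ≈ 1709.6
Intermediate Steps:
H(B) = -6 + (-2 + B)/B (H(B) = -6 + (B - 2)/(0 + B) = -6 + (-2 + B)/B)
p(z, s) = (s + z)/(2*z) (p(z, s) = (s + z)/((2*z)) = (s + z)*(1/(2*z)) = (s + z)/(2*z))
d = 89/2 (d = -9 + (48 - (-5 - 2/4)) = -9 + (48 - (-5 - 2*1/4)) = -9 + (48 - (-5 - 1/2)) = -9 + (48 - 1*(-11/2)) = -9 + (48 + 11/2) = -9 + 107/2 = 89/2 ≈ 44.500)
Q(P) = 4*P**2 (Q(P) = (2*P)**2 = 4*P**2)
Q(d)/p(15, 124) = (4*(89/2)**2)/(((1/2)*(124 + 15)/15)) = (4*(7921/4))/(((1/2)*(1/15)*139)) = 7921/(139/30) = 7921*(30/139) = 237630/139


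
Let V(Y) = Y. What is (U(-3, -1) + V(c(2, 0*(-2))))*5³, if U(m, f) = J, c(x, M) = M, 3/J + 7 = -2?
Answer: -125/3 ≈ -41.667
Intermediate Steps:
J = -⅓ (J = 3/(-7 - 2) = 3/(-9) = 3*(-⅑) = -⅓ ≈ -0.33333)
U(m, f) = -⅓
(U(-3, -1) + V(c(2, 0*(-2))))*5³ = (-⅓ + 0*(-2))*5³ = (-⅓ + 0)*125 = -⅓*125 = -125/3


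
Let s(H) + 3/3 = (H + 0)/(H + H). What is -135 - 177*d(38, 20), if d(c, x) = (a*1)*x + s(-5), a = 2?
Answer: -14253/2 ≈ -7126.5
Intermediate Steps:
s(H) = -½ (s(H) = -1 + (H + 0)/(H + H) = -1 + H/((2*H)) = -1 + H*(1/(2*H)) = -1 + ½ = -½)
d(c, x) = -½ + 2*x (d(c, x) = (2*1)*x - ½ = 2*x - ½ = -½ + 2*x)
-135 - 177*d(38, 20) = -135 - 177*(-½ + 2*20) = -135 - 177*(-½ + 40) = -135 - 177*79/2 = -135 - 13983/2 = -14253/2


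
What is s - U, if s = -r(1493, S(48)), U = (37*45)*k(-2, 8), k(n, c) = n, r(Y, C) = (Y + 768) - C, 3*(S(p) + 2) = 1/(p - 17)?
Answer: 99232/93 ≈ 1067.0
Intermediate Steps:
S(p) = -2 + 1/(3*(-17 + p)) (S(p) = -2 + 1/(3*(p - 17)) = -2 + 1/(3*(-17 + p)))
r(Y, C) = 768 + Y - C (r(Y, C) = (768 + Y) - C = 768 + Y - C)
U = -3330 (U = (37*45)*(-2) = 1665*(-2) = -3330)
s = -210458/93 (s = -(768 + 1493 - (103 - 6*48)/(3*(-17 + 48))) = -(768 + 1493 - (103 - 288)/(3*31)) = -(768 + 1493 - (-185)/(3*31)) = -(768 + 1493 - 1*(-185/93)) = -(768 + 1493 + 185/93) = -1*210458/93 = -210458/93 ≈ -2263.0)
s - U = -210458/93 - 1*(-3330) = -210458/93 + 3330 = 99232/93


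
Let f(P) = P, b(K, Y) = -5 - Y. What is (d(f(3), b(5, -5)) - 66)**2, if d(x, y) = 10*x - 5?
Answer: 1681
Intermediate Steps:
d(x, y) = -5 + 10*x
(d(f(3), b(5, -5)) - 66)**2 = ((-5 + 10*3) - 66)**2 = ((-5 + 30) - 66)**2 = (25 - 66)**2 = (-41)**2 = 1681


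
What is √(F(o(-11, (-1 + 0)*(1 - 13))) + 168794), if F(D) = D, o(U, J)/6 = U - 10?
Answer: 2*√42167 ≈ 410.69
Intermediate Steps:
o(U, J) = -60 + 6*U (o(U, J) = 6*(U - 10) = 6*(-10 + U) = -60 + 6*U)
√(F(o(-11, (-1 + 0)*(1 - 13))) + 168794) = √((-60 + 6*(-11)) + 168794) = √((-60 - 66) + 168794) = √(-126 + 168794) = √168668 = 2*√42167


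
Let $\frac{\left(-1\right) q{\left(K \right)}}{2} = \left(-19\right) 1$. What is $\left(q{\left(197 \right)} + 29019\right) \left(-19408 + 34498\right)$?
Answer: $438470130$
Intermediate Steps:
$q{\left(K \right)} = 38$ ($q{\left(K \right)} = - 2 \left(\left(-19\right) 1\right) = \left(-2\right) \left(-19\right) = 38$)
$\left(q{\left(197 \right)} + 29019\right) \left(-19408 + 34498\right) = \left(38 + 29019\right) \left(-19408 + 34498\right) = 29057 \cdot 15090 = 438470130$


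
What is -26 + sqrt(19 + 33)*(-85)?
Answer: -26 - 170*sqrt(13) ≈ -638.94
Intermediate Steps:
-26 + sqrt(19 + 33)*(-85) = -26 + sqrt(52)*(-85) = -26 + (2*sqrt(13))*(-85) = -26 - 170*sqrt(13)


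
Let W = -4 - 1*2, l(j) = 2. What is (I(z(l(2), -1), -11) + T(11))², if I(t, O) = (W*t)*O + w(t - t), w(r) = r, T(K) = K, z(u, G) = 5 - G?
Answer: 165649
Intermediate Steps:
W = -6 (W = -4 - 2 = -6)
I(t, O) = -6*O*t (I(t, O) = (-6*t)*O + (t - t) = -6*O*t + 0 = -6*O*t)
(I(z(l(2), -1), -11) + T(11))² = (-6*(-11)*(5 - 1*(-1)) + 11)² = (-6*(-11)*(5 + 1) + 11)² = (-6*(-11)*6 + 11)² = (396 + 11)² = 407² = 165649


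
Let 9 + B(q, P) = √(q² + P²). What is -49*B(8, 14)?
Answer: 441 - 98*√65 ≈ -349.10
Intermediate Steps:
B(q, P) = -9 + √(P² + q²) (B(q, P) = -9 + √(q² + P²) = -9 + √(P² + q²))
-49*B(8, 14) = -49*(-9 + √(14² + 8²)) = -49*(-9 + √(196 + 64)) = -49*(-9 + √260) = -49*(-9 + 2*√65) = 441 - 98*√65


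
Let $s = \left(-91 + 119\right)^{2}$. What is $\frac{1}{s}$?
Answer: $\frac{1}{784} \approx 0.0012755$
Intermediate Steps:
$s = 784$ ($s = 28^{2} = 784$)
$\frac{1}{s} = \frac{1}{784}$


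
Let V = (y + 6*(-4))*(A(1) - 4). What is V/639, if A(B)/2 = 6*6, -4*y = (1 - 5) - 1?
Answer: -1547/639 ≈ -2.4210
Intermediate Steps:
y = 5/4 (y = -((1 - 5) - 1)/4 = -(-4 - 1)/4 = -1/4*(-5) = 5/4 ≈ 1.2500)
A(B) = 72 (A(B) = 2*(6*6) = 2*36 = 72)
V = -1547 (V = (5/4 + 6*(-4))*(72 - 4) = (5/4 - 24)*68 = -91/4*68 = -1547)
V/639 = -1547/639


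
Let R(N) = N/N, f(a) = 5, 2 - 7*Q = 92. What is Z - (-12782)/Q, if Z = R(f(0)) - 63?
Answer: -47527/45 ≈ -1056.2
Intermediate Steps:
Q = -90/7 (Q = 2/7 - ⅐*92 = 2/7 - 92/7 = -90/7 ≈ -12.857)
R(N) = 1
Z = -62 (Z = 1 - 63 = -62)
Z - (-12782)/Q = -62 - (-12782)/(-90/7) = -62 - (-12782)*(-7)/90 = -62 - 83*539/45 = -62 - 44737/45 = -47527/45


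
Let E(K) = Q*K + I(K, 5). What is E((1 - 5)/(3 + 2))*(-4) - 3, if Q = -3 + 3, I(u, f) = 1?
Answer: -7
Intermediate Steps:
Q = 0
E(K) = 1 (E(K) = 0*K + 1 = 0 + 1 = 1)
E((1 - 5)/(3 + 2))*(-4) - 3 = 1*(-4) - 3 = -4 - 3 = -7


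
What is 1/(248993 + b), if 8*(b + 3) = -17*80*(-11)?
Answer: 1/250860 ≈ 3.9863e-6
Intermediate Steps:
b = 1867 (b = -3 + (-17*80*(-11))/8 = -3 + (-1360*(-11))/8 = -3 + (⅛)*14960 = -3 + 1870 = 1867)
1/(248993 + b) = 1/(248993 + 1867) = 1/250860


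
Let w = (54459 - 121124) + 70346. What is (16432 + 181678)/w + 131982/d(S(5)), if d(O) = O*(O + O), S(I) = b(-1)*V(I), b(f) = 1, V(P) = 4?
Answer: 246082631/58896 ≈ 4178.3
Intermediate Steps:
S(I) = 4 (S(I) = 1*4 = 4)
w = 3681 (w = -66665 + 70346 = 3681)
d(O) = 2*O² (d(O) = O*(2*O) = 2*O²)
(16432 + 181678)/w + 131982/d(S(5)) = (16432 + 181678)/3681 + 131982/((2*4²)) = 198110*(1/3681) + 131982/((2*16)) = 198110/3681 + 131982/32 = 198110/3681 + 131982*(1/32) = 198110/3681 + 65991/16 = 246082631/58896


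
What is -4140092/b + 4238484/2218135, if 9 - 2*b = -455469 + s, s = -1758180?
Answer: -195304607008/106743310605 ≈ -1.8297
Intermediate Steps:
b = 1106829 (b = 9/2 - (-455469 - 1758180)/2 = 9/2 - 1/2*(-2213649) = 9/2 + 2213649/2 = 1106829)
-4140092/b + 4238484/2218135 = -4140092/1106829 + 4238484/2218135 = -4140092*1/1106829 + 4238484*(1/2218135) = -180004/48123 + 4238484/2218135 = -195304607008/106743310605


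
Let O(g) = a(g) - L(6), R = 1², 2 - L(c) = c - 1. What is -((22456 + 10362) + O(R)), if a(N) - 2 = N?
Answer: -32824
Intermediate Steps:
a(N) = 2 + N
L(c) = 3 - c (L(c) = 2 - (c - 1) = 2 - (-1 + c) = 2 + (1 - c) = 3 - c)
R = 1
O(g) = 5 + g (O(g) = (2 + g) - (3 - 1*6) = (2 + g) - (3 - 6) = (2 + g) - 1*(-3) = (2 + g) + 3 = 5 + g)
-((22456 + 10362) + O(R)) = -((22456 + 10362) + (5 + 1)) = -(32818 + 6) = -1*32824 = -32824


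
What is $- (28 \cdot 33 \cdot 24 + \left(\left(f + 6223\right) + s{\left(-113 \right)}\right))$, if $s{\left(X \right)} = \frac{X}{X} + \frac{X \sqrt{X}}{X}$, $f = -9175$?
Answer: $-19225 - i \sqrt{113} \approx -19225.0 - 10.63 i$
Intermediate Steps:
$s{\left(X \right)} = 1 + \sqrt{X}$ ($s{\left(X \right)} = 1 + \frac{X^{\frac{3}{2}}}{X} = 1 + \sqrt{X}$)
$- (28 \cdot 33 \cdot 24 + \left(\left(f + 6223\right) + s{\left(-113 \right)}\right)) = - (28 \cdot 33 \cdot 24 + \left(\left(-9175 + 6223\right) + \left(1 + \sqrt{-113}\right)\right)) = - (924 \cdot 24 - \left(2951 - i \sqrt{113}\right)) = - (22176 - \left(2951 - i \sqrt{113}\right)) = - (19225 + i \sqrt{113}) = -19225 - i \sqrt{113}$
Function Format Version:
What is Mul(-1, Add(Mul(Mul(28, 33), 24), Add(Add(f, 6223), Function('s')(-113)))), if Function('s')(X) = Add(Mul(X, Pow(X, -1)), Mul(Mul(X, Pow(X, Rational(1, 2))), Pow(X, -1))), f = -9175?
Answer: Add(-19225, Mul(-1, I, Pow(113, Rational(1, 2)))) ≈ Add(-19225., Mul(-10.630, I))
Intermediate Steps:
Function('s')(X) = Add(1, Pow(X, Rational(1, 2))) (Function('s')(X) = Add(1, Mul(Pow(X, Rational(3, 2)), Pow(X, -1))) = Add(1, Pow(X, Rational(1, 2))))
Mul(-1, Add(Mul(Mul(28, 33), 24), Add(Add(f, 6223), Function('s')(-113)))) = Mul(-1, Add(Mul(Mul(28, 33), 24), Add(Add(-9175, 6223), Add(1, Pow(-113, Rational(1, 2)))))) = Mul(-1, Add(Mul(924, 24), Add(-2952, Add(1, Mul(I, Pow(113, Rational(1, 2))))))) = Mul(-1, Add(22176, Add(-2951, Mul(I, Pow(113, Rational(1, 2)))))) = Mul(-1, Add(19225, Mul(I, Pow(113, Rational(1, 2))))) = Add(-19225, Mul(-1, I, Pow(113, Rational(1, 2))))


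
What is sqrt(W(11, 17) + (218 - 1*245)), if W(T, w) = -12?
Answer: I*sqrt(39) ≈ 6.245*I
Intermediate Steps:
sqrt(W(11, 17) + (218 - 1*245)) = sqrt(-12 + (218 - 1*245)) = sqrt(-12 + (218 - 245)) = sqrt(-12 - 27) = sqrt(-39) = I*sqrt(39)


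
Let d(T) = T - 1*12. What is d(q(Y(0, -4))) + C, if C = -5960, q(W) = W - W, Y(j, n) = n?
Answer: -5972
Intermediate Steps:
q(W) = 0
d(T) = -12 + T (d(T) = T - 12 = -12 + T)
d(q(Y(0, -4))) + C = (-12 + 0) - 5960 = -12 - 5960 = -5972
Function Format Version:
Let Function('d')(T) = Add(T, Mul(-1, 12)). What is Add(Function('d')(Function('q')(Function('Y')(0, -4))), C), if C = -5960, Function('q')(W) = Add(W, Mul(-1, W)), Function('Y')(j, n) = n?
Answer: -5972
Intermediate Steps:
Function('q')(W) = 0
Function('d')(T) = Add(-12, T) (Function('d')(T) = Add(T, -12) = Add(-12, T))
Add(Function('d')(Function('q')(Function('Y')(0, -4))), C) = Add(Add(-12, 0), -5960) = Add(-12, -5960) = -5972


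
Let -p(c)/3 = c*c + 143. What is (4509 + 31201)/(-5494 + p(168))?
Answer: -7142/18119 ≈ -0.39417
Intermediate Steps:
p(c) = -429 - 3*c² (p(c) = -3*(c*c + 143) = -3*(c² + 143) = -3*(143 + c²) = -429 - 3*c²)
(4509 + 31201)/(-5494 + p(168)) = (4509 + 31201)/(-5494 + (-429 - 3*168²)) = 35710/(-5494 + (-429 - 3*28224)) = 35710/(-5494 + (-429 - 84672)) = 35710/(-5494 - 85101) = 35710/(-90595) = 35710*(-1/90595) = -7142/18119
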